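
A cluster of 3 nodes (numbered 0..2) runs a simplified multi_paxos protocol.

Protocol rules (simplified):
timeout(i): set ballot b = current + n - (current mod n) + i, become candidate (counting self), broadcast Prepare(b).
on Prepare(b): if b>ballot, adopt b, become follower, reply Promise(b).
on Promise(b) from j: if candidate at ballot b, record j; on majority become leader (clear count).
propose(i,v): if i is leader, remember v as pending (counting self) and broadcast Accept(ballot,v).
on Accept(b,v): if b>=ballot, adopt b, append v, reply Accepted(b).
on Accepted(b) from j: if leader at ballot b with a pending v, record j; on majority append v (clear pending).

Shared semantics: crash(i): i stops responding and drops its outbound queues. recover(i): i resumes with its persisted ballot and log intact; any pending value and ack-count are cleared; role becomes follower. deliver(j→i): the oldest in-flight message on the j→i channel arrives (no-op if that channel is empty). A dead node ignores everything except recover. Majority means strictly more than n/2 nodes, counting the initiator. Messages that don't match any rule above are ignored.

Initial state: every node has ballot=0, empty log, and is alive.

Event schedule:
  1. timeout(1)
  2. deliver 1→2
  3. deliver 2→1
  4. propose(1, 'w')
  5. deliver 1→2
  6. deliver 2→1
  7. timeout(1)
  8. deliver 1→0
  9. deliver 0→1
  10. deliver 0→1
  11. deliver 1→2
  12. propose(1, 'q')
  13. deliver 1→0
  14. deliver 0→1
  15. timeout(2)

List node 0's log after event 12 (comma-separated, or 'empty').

empty

after 1 — timeout(1): n1:cand/b4/[-]
after 2 — deliver 1→2: n2:foll/b4/[-]
after 3 — deliver 2→1: n1:lead/b4/[-]
after 4 — propose(1,'w'): ·
after 5 — deliver 1→2: n2:foll/b4/[w]
after 6 — deliver 2→1: n1:lead/b4/[w]
after 7 — timeout(1): n1:cand/b7/[w]
after 8 — deliver 1→0: n0:foll/b4/[-]
after 9 — deliver 0→1: ·
after 10 — deliver 0→1: ·
after 11 — deliver 1→2: n2:foll/b7/[w]
after 12 — propose(1,'q'): ·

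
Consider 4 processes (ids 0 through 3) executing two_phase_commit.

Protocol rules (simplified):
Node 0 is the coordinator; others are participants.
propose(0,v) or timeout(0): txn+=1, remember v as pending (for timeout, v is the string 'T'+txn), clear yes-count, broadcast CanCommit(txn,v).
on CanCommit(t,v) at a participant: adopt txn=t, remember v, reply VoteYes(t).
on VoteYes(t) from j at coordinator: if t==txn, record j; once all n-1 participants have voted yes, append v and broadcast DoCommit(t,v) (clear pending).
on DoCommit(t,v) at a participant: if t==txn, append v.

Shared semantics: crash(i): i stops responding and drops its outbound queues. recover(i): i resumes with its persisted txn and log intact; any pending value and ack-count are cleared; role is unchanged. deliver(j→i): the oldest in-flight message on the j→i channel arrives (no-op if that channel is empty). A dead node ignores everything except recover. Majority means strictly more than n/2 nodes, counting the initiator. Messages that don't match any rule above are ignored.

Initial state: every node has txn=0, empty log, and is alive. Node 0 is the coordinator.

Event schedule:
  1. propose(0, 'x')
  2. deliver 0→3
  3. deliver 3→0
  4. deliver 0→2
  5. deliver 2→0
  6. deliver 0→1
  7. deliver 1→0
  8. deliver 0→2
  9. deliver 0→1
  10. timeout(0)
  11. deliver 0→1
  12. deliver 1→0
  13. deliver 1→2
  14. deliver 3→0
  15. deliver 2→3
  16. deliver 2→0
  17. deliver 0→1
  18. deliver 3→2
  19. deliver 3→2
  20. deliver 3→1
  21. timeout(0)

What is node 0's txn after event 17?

2

after 1 — propose(0,'x'): n0:coor/t1/[-]
after 2 — deliver 0→3: n3:part/t1/[-]
after 3 — deliver 3→0: ·
after 4 — deliver 0→2: n2:part/t1/[-]
after 5 — deliver 2→0: ·
after 6 — deliver 0→1: n1:part/t1/[-]
after 7 — deliver 1→0: n0:coor/t1/[x]
after 8 — deliver 0→2: n2:part/t1/[x]
after 9 — deliver 0→1: n1:part/t1/[x]
after 10 — timeout(0): n0:coor/t2/[x]
after 11 — deliver 0→1: n1:part/t2/[x]
after 12 — deliver 1→0: ·
after 13 — deliver 1→2: ·
after 14 — deliver 3→0: ·
after 15 — deliver 2→3: ·
after 16 — deliver 2→0: ·
after 17 — deliver 0→1: ·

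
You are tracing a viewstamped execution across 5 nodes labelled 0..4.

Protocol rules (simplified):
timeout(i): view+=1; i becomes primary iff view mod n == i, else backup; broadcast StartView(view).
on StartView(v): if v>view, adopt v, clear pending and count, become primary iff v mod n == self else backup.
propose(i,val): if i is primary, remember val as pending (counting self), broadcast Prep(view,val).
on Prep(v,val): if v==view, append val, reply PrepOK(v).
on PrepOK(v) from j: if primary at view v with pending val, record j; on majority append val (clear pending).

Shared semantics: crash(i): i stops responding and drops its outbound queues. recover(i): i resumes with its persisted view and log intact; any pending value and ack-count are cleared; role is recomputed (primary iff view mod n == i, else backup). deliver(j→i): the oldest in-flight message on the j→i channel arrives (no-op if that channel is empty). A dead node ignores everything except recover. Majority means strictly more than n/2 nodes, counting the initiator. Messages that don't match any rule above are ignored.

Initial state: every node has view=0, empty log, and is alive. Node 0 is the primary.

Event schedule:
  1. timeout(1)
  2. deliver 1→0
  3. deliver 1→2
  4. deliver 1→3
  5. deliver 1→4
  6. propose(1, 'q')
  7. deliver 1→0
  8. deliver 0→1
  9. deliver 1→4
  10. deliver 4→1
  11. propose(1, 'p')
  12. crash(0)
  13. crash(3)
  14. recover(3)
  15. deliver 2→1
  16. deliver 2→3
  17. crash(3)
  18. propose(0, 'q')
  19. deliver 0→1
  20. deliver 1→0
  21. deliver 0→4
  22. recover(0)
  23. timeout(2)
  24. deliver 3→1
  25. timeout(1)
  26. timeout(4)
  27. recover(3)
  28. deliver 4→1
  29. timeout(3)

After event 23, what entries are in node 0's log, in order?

q

[1] timeout(1) → N1(prim v1 [-])
[2] deliver 1→0 → N0(back v1 [-])
[3] deliver 1→2 → N2(back v1 [-])
[4] deliver 1→3 → N3(back v1 [-])
[5] deliver 1→4 → N4(back v1 [-])
[6] propose(1,'q') → ∅
[7] deliver 1→0 → N0(back v1 [q])
[8] deliver 0→1 → ∅
[9] deliver 1→4 → N4(back v1 [q])
[10] deliver 4→1 → N1(prim v1 [q])
[11] propose(1,'p') → ∅
[12] crash(0) → N0(✗back v1 [q])
[13] crash(3) → N3(✗back v1 [-])
[14] recover(3) → N3(back v1 [-])
[15] deliver 2→1 → ∅
[16] deliver 2→3 → ∅
[17] crash(3) → N3(✗back v1 [-])
[18] propose(0,'q') → ∅
[19] deliver 0→1 → ∅
[20] deliver 1→0 → ∅
[21] deliver 0→4 → ∅
[22] recover(0) → N0(back v1 [q])
[23] timeout(2) → N2(prim v2 [-])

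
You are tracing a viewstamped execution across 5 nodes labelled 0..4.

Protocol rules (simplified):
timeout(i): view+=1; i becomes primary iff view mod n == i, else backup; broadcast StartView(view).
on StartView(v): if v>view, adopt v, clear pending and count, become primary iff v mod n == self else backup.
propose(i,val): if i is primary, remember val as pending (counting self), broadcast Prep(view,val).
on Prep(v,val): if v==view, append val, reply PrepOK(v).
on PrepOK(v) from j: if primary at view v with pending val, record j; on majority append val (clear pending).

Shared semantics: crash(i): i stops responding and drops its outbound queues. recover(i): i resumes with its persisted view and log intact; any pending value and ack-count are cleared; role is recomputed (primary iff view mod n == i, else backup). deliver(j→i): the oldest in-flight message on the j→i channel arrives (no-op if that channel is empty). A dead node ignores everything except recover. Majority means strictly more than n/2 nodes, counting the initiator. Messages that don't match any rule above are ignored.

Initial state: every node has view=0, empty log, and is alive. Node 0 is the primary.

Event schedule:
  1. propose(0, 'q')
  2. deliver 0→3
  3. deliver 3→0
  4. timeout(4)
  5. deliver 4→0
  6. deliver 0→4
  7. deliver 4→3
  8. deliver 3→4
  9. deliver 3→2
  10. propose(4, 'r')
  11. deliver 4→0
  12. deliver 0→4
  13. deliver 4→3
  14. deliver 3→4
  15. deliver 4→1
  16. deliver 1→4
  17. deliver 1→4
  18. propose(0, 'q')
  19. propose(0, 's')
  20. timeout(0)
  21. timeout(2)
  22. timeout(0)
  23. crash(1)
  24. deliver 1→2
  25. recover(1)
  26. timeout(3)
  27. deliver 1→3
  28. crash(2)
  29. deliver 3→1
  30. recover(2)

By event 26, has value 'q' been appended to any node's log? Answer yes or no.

yes

after 1 — propose(0,'q'): ·
after 2 — deliver 0→3: n3:back/v0/[q]
after 3 — deliver 3→0: ·
after 4 — timeout(4): n4:back/v1/[-]
after 5 — deliver 4→0: n0:back/v1/[-]
after 6 — deliver 0→4: ·
after 7 — deliver 4→3: n3:back/v1/[q]
after 8 — deliver 3→4: ·
after 9 — deliver 3→2: ·
after 10 — propose(4,'r'): ·
after 11 — deliver 4→0: ·
after 12 — deliver 0→4: ·
after 13 — deliver 4→3: ·
after 14 — deliver 3→4: ·
after 15 — deliver 4→1: n1:prim/v1/[-]
after 16 — deliver 1→4: ·
after 17 — deliver 1→4: ·
after 18 — propose(0,'q'): ·
after 19 — propose(0,'s'): ·
after 20 — timeout(0): n0:back/v2/[-]
after 21 — timeout(2): n2:back/v1/[-]
after 22 — timeout(0): n0:back/v3/[-]
after 23 — crash(1): n1:✗prim/v1/[-]
after 24 — deliver 1→2: ·
after 25 — recover(1): n1:prim/v1/[-]
after 26 — timeout(3): n3:back/v2/[q]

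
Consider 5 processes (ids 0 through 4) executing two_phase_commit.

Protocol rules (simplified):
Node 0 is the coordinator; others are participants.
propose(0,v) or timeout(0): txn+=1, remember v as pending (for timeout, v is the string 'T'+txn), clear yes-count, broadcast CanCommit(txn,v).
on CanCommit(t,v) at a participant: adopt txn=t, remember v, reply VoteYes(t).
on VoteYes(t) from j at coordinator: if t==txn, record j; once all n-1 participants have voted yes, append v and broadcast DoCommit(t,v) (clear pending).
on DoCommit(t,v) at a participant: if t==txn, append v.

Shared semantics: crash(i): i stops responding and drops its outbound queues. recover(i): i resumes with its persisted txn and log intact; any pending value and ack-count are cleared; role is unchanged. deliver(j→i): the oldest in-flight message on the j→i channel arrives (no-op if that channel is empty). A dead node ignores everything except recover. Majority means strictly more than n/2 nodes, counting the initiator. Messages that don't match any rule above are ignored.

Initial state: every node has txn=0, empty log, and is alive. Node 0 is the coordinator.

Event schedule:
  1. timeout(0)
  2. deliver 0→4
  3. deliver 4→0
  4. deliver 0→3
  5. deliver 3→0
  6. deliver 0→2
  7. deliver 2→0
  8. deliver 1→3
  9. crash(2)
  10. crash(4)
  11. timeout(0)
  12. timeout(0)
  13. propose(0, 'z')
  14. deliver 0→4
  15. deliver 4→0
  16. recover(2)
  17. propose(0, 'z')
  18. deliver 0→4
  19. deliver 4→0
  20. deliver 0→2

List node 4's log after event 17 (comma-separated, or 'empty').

empty

e1 timeout(0): 0[coor,t=1,-]
e2 deliver 0→4: 4[part,t=1,-]
e3 deliver 4→0: ·
e4 deliver 0→3: 3[part,t=1,-]
e5 deliver 3→0: ·
e6 deliver 0→2: 2[part,t=1,-]
e7 deliver 2→0: ·
e8 deliver 1→3: ·
e9 crash(2): 2[✗part,t=1,-]
e10 crash(4): 4[✗part,t=1,-]
e11 timeout(0): 0[coor,t=2,-]
e12 timeout(0): 0[coor,t=3,-]
e13 propose(0,'z'): 0[coor,t=4,-]
e14 deliver 0→4: ·
e15 deliver 4→0: ·
e16 recover(2): 2[part,t=1,-]
e17 propose(0,'z'): 0[coor,t=5,-]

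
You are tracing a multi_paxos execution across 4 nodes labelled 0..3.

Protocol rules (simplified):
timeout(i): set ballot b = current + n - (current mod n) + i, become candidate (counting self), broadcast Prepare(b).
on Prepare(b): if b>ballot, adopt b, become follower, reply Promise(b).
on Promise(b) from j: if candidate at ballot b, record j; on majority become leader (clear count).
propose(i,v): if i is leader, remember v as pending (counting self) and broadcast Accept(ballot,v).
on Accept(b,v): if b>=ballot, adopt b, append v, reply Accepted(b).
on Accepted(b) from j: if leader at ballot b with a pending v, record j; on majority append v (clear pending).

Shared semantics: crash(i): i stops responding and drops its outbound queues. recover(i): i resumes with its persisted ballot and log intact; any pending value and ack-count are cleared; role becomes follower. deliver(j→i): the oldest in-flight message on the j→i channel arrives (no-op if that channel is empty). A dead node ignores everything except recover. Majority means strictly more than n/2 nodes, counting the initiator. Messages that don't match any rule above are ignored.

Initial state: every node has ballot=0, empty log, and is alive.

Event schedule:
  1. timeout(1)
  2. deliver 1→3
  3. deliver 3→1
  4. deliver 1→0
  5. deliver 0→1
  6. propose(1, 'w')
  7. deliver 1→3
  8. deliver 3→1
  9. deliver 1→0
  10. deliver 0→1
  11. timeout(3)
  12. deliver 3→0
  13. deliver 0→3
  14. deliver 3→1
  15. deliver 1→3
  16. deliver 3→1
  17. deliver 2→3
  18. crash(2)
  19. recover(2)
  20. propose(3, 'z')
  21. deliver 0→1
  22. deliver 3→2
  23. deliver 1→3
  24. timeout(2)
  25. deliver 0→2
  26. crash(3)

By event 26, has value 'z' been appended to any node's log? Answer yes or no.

no

[1] timeout(1) → N1(cand b5 [-])
[2] deliver 1→3 → N3(foll b5 [-])
[3] deliver 3→1 → ∅
[4] deliver 1→0 → N0(foll b5 [-])
[5] deliver 0→1 → N1(lead b5 [-])
[6] propose(1,'w') → ∅
[7] deliver 1→3 → N3(foll b5 [w])
[8] deliver 3→1 → ∅
[9] deliver 1→0 → N0(foll b5 [w])
[10] deliver 0→1 → N1(lead b5 [w])
[11] timeout(3) → N3(cand b11 [w])
[12] deliver 3→0 → N0(foll b11 [w])
[13] deliver 0→3 → ∅
[14] deliver 3→1 → N1(foll b11 [w])
[15] deliver 1→3 → N3(lead b11 [w])
[16] deliver 3→1 → ∅
[17] deliver 2→3 → ∅
[18] crash(2) → N2(✗foll b0 [-])
[19] recover(2) → N2(foll b0 [-])
[20] propose(3,'z') → ∅
[21] deliver 0→1 → ∅
[22] deliver 3→2 → N2(foll b11 [-])
[23] deliver 1→3 → ∅
[24] timeout(2) → N2(cand b14 [-])
[25] deliver 0→2 → ∅
[26] crash(3) → N3(✗lead b11 [w])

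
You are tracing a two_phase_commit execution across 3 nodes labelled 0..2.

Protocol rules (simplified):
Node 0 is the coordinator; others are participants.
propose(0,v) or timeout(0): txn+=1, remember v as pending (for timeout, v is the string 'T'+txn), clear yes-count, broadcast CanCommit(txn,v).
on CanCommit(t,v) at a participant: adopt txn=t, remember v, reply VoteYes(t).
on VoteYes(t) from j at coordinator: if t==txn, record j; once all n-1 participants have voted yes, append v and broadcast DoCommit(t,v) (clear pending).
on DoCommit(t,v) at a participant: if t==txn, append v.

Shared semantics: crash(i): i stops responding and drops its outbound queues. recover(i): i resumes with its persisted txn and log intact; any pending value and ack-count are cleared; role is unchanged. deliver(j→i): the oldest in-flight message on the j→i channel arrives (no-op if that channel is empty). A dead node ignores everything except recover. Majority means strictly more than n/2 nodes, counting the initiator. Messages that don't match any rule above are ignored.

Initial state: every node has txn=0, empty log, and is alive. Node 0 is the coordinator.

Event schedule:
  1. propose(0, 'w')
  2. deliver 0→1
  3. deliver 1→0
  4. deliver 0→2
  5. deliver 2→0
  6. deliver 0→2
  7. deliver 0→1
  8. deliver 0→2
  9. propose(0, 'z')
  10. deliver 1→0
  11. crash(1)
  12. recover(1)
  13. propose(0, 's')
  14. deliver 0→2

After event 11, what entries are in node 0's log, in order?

w

step 1 propose(0,'w'): 0={coor,t=1,log=-}
step 2 deliver 0→1: 1={part,t=1,log=-}
step 3 deliver 1→0: —
step 4 deliver 0→2: 2={part,t=1,log=-}
step 5 deliver 2→0: 0={coor,t=1,log=w}
step 6 deliver 0→2: 2={part,t=1,log=w}
step 7 deliver 0→1: 1={part,t=1,log=w}
step 8 deliver 0→2: —
step 9 propose(0,'z'): 0={coor,t=2,log=w}
step 10 deliver 1→0: —
step 11 crash(1): 1={✗part,t=1,log=w}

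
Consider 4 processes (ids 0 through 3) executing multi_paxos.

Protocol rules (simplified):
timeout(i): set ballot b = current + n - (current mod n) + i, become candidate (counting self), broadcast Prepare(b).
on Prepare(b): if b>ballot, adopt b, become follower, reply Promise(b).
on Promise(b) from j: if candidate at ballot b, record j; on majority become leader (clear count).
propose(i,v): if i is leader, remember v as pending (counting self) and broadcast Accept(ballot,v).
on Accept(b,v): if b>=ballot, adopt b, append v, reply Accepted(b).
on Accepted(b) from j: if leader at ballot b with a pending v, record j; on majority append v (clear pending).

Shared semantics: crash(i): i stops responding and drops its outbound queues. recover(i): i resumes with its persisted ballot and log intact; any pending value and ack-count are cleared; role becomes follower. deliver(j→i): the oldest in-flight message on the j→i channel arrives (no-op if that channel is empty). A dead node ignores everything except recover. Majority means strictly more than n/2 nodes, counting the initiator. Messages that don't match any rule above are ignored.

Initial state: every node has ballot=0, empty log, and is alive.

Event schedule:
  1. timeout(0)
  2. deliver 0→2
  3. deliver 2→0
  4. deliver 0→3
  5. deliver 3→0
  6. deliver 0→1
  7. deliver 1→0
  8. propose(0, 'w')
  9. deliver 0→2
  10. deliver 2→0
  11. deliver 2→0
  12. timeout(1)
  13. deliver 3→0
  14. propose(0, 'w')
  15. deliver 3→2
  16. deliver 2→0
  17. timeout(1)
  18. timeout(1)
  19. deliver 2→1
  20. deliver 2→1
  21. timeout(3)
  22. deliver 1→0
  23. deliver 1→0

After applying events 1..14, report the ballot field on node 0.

4

step 1 timeout(0): 0={cand,b=4,log=-}
step 2 deliver 0→2: 2={foll,b=4,log=-}
step 3 deliver 2→0: —
step 4 deliver 0→3: 3={foll,b=4,log=-}
step 5 deliver 3→0: 0={lead,b=4,log=-}
step 6 deliver 0→1: 1={foll,b=4,log=-}
step 7 deliver 1→0: —
step 8 propose(0,'w'): —
step 9 deliver 0→2: 2={foll,b=4,log=w}
step 10 deliver 2→0: —
step 11 deliver 2→0: —
step 12 timeout(1): 1={cand,b=9,log=-}
step 13 deliver 3→0: —
step 14 propose(0,'w'): —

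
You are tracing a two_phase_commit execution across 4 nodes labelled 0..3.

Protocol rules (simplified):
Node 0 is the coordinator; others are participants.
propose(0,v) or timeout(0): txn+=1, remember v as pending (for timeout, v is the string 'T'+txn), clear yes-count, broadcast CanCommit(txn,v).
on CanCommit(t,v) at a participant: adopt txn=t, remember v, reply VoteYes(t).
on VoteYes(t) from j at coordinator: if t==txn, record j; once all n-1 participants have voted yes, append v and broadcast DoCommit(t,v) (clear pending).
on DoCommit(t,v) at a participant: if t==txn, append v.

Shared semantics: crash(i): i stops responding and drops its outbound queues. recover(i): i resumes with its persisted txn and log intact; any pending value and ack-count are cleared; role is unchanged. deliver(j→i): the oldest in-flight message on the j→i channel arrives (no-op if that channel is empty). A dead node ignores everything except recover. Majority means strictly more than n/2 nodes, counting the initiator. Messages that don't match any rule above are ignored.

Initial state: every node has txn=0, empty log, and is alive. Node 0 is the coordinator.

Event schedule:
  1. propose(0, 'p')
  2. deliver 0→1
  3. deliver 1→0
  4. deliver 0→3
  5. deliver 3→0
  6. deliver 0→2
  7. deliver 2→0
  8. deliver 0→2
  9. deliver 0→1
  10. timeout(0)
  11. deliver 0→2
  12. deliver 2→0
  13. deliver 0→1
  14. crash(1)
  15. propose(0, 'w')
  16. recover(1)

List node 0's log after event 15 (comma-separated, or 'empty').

p

[1] propose(0,'p') → N0(coor t1 [-])
[2] deliver 0→1 → N1(part t1 [-])
[3] deliver 1→0 → ∅
[4] deliver 0→3 → N3(part t1 [-])
[5] deliver 3→0 → ∅
[6] deliver 0→2 → N2(part t1 [-])
[7] deliver 2→0 → N0(coor t1 [p])
[8] deliver 0→2 → N2(part t1 [p])
[9] deliver 0→1 → N1(part t1 [p])
[10] timeout(0) → N0(coor t2 [p])
[11] deliver 0→2 → N2(part t2 [p])
[12] deliver 2→0 → ∅
[13] deliver 0→1 → N1(part t2 [p])
[14] crash(1) → N1(✗part t2 [p])
[15] propose(0,'w') → N0(coor t3 [p])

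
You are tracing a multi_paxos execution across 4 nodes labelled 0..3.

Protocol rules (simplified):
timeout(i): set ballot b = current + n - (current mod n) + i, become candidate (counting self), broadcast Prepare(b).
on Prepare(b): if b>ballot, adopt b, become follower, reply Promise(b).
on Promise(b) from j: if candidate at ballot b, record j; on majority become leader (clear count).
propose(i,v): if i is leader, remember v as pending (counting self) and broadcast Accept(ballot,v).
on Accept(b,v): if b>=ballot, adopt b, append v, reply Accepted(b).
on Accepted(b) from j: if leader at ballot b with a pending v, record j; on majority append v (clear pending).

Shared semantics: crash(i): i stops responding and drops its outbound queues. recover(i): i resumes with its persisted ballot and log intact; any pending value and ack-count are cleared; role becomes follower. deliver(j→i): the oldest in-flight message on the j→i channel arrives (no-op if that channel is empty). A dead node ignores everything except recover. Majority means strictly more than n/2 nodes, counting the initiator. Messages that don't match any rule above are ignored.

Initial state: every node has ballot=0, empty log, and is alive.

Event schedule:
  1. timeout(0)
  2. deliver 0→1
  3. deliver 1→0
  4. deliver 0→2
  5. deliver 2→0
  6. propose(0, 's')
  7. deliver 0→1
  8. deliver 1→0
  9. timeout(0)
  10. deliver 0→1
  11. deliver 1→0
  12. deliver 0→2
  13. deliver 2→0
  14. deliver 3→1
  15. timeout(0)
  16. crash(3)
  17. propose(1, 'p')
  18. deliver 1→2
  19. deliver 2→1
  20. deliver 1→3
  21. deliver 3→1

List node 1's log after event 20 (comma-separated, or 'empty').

s

after 1 — timeout(0): n0:cand/b4/[-]
after 2 — deliver 0→1: n1:foll/b4/[-]
after 3 — deliver 1→0: ·
after 4 — deliver 0→2: n2:foll/b4/[-]
after 5 — deliver 2→0: n0:lead/b4/[-]
after 6 — propose(0,'s'): ·
after 7 — deliver 0→1: n1:foll/b4/[s]
after 8 — deliver 1→0: ·
after 9 — timeout(0): n0:cand/b8/[-]
after 10 — deliver 0→1: n1:foll/b8/[s]
after 11 — deliver 1→0: ·
after 12 — deliver 0→2: n2:foll/b4/[s]
after 13 — deliver 2→0: ·
after 14 — deliver 3→1: ·
after 15 — timeout(0): n0:cand/b12/[-]
after 16 — crash(3): n3:✗foll/b0/[-]
after 17 — propose(1,'p'): ·
after 18 — deliver 1→2: ·
after 19 — deliver 2→1: ·
after 20 — deliver 1→3: ·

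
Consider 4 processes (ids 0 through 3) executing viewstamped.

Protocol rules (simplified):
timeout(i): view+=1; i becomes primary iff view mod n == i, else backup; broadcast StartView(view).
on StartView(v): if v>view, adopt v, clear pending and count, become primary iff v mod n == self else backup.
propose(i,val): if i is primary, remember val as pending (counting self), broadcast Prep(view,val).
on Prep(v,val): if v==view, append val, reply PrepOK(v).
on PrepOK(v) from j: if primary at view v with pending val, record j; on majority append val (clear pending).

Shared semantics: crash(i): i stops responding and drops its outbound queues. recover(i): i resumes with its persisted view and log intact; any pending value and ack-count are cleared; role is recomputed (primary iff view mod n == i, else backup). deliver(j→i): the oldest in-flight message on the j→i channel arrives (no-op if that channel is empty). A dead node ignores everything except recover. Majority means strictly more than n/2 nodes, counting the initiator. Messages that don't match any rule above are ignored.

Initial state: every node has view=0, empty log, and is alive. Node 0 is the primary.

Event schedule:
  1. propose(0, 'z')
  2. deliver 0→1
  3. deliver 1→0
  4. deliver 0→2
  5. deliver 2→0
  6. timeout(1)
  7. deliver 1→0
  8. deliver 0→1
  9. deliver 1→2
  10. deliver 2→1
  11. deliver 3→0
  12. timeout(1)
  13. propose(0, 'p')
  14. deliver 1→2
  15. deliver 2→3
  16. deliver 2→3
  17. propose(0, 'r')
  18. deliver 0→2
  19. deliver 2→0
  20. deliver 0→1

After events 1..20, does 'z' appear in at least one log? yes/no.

yes

[1] propose(0,'z') → ∅
[2] deliver 0→1 → N1(back v0 [z])
[3] deliver 1→0 → ∅
[4] deliver 0→2 → N2(back v0 [z])
[5] deliver 2→0 → N0(prim v0 [z])
[6] timeout(1) → N1(prim v1 [z])
[7] deliver 1→0 → N0(back v1 [z])
[8] deliver 0→1 → ∅
[9] deliver 1→2 → N2(back v1 [z])
[10] deliver 2→1 → ∅
[11] deliver 3→0 → ∅
[12] timeout(1) → N1(back v2 [z])
[13] propose(0,'p') → ∅
[14] deliver 1→2 → N2(prim v2 [z])
[15] deliver 2→3 → ∅
[16] deliver 2→3 → ∅
[17] propose(0,'r') → ∅
[18] deliver 0→2 → ∅
[19] deliver 2→0 → ∅
[20] deliver 0→1 → ∅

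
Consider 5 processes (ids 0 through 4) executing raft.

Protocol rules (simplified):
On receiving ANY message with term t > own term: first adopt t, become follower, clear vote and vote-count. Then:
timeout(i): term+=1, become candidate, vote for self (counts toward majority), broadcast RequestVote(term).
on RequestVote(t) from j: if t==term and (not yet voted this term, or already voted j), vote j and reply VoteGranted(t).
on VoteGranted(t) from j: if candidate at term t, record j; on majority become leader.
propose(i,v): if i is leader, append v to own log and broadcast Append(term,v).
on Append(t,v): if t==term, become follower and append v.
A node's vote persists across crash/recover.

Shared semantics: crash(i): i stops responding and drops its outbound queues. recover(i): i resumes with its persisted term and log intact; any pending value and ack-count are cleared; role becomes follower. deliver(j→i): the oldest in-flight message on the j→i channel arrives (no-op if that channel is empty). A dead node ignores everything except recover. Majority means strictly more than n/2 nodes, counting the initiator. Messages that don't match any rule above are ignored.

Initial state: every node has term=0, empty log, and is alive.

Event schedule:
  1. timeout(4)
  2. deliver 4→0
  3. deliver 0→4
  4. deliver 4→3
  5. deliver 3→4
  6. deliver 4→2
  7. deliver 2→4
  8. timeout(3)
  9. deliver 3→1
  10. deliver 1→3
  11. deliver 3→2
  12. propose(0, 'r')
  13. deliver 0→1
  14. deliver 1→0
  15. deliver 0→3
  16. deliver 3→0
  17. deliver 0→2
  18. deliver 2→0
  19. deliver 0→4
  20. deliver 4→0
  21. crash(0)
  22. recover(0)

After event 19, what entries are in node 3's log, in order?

e1 timeout(4): 4[cand,t=1,-]
e2 deliver 4→0: 0[foll,t=1,-]
e3 deliver 0→4: ·
e4 deliver 4→3: 3[foll,t=1,-]
e5 deliver 3→4: 4[lead,t=1,-]
e6 deliver 4→2: 2[foll,t=1,-]
e7 deliver 2→4: ·
e8 timeout(3): 3[cand,t=2,-]
e9 deliver 3→1: 1[foll,t=2,-]
e10 deliver 1→3: ·
e11 deliver 3→2: 2[foll,t=2,-]
e12 propose(0,'r'): ·
e13 deliver 0→1: ·
e14 deliver 1→0: ·
e15 deliver 0→3: ·
e16 deliver 3→0: 0[foll,t=2,-]
e17 deliver 0→2: ·
e18 deliver 2→0: ·
e19 deliver 0→4: ·

empty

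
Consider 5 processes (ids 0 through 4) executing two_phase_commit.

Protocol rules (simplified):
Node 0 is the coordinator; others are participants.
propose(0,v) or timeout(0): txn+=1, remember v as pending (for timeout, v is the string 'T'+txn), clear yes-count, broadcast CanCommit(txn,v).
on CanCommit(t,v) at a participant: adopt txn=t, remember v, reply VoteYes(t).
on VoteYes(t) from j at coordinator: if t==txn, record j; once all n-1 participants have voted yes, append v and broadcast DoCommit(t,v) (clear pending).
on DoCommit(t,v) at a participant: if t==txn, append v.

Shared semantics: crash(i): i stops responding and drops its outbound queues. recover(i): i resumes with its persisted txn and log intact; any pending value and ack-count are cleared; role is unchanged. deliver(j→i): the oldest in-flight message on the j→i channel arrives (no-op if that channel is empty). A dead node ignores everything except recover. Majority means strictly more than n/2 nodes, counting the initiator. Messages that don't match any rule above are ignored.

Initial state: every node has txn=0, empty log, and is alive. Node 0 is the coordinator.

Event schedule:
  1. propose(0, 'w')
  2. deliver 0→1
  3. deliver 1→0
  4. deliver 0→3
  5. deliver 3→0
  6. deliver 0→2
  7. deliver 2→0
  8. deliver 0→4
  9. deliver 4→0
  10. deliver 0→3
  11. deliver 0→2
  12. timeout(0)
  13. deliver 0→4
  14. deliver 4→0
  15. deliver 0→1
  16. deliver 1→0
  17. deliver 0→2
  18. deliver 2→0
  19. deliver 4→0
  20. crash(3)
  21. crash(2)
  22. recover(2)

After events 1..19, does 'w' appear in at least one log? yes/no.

1. propose(0,'w'):  <0:coor t1 ->
2. deliver 0→1:  <1:part t1 ->
3. deliver 1→0:  nop
4. deliver 0→3:  <3:part t1 ->
5. deliver 3→0:  nop
6. deliver 0→2:  <2:part t1 ->
7. deliver 2→0:  nop
8. deliver 0→4:  <4:part t1 ->
9. deliver 4→0:  <0:coor t1 w>
10. deliver 0→3:  <3:part t1 w>
11. deliver 0→2:  <2:part t1 w>
12. timeout(0):  <0:coor t2 w>
13. deliver 0→4:  <4:part t1 w>
14. deliver 4→0:  nop
15. deliver 0→1:  <1:part t1 w>
16. deliver 1→0:  nop
17. deliver 0→2:  <2:part t2 w>
18. deliver 2→0:  nop
19. deliver 4→0:  nop

yes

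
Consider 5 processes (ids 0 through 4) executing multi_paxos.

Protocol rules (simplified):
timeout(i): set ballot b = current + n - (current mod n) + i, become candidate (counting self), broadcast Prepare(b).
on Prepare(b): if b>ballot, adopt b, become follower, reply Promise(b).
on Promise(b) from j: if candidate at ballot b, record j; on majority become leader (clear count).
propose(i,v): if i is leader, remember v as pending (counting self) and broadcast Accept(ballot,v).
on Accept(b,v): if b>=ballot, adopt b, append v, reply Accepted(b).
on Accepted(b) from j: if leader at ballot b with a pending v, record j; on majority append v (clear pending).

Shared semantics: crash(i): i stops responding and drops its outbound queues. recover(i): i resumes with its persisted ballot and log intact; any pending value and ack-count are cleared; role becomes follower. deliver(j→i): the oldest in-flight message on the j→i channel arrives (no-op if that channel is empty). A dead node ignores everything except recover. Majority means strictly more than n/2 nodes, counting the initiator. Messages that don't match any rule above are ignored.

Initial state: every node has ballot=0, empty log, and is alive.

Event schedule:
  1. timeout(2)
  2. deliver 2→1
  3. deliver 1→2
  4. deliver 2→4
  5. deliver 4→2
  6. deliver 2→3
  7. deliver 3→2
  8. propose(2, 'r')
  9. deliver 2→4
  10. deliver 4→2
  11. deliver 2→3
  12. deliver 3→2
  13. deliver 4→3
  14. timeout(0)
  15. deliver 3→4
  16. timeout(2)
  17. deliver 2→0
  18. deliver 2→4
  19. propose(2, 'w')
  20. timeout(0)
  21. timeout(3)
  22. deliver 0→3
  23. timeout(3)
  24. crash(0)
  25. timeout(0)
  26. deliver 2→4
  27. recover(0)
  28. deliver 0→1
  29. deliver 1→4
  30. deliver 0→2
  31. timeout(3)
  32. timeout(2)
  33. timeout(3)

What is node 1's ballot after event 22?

e1 timeout(2): 2[cand,b=7,-]
e2 deliver 2→1: 1[foll,b=7,-]
e3 deliver 1→2: ·
e4 deliver 2→4: 4[foll,b=7,-]
e5 deliver 4→2: 2[lead,b=7,-]
e6 deliver 2→3: 3[foll,b=7,-]
e7 deliver 3→2: ·
e8 propose(2,'r'): ·
e9 deliver 2→4: 4[foll,b=7,r]
e10 deliver 4→2: ·
e11 deliver 2→3: 3[foll,b=7,r]
e12 deliver 3→2: 2[lead,b=7,r]
e13 deliver 4→3: ·
e14 timeout(0): 0[cand,b=5,-]
e15 deliver 3→4: ·
e16 timeout(2): 2[cand,b=12,r]
e17 deliver 2→0: 0[foll,b=7,-]
e18 deliver 2→4: 4[foll,b=12,r]
e19 propose(2,'w'): ·
e20 timeout(0): 0[cand,b=10,-]
e21 timeout(3): 3[cand,b=13,r]
e22 deliver 0→3: ·

7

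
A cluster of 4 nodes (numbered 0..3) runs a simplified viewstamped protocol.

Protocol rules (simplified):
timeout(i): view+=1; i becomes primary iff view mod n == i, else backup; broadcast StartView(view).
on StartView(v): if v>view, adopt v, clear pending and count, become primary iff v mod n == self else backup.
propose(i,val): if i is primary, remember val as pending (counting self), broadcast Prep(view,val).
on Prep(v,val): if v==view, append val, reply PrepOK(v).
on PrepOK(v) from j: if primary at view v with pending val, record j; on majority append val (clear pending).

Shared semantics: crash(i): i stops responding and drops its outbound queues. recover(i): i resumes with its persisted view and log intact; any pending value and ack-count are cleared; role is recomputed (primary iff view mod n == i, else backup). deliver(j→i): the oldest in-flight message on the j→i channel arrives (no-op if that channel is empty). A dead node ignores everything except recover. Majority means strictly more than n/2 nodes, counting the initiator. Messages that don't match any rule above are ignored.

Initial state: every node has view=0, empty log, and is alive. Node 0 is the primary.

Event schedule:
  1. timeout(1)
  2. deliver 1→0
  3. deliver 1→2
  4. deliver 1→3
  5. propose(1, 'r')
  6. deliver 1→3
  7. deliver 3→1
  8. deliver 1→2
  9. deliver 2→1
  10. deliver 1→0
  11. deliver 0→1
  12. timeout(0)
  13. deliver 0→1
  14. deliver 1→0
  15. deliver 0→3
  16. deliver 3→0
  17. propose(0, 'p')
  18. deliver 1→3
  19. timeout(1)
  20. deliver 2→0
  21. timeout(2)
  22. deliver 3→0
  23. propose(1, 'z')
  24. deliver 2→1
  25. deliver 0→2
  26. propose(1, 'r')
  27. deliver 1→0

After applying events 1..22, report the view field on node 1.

e1 timeout(1): 1[prim,v=1,-]
e2 deliver 1→0: 0[back,v=1,-]
e3 deliver 1→2: 2[back,v=1,-]
e4 deliver 1→3: 3[back,v=1,-]
e5 propose(1,'r'): ·
e6 deliver 1→3: 3[back,v=1,r]
e7 deliver 3→1: ·
e8 deliver 1→2: 2[back,v=1,r]
e9 deliver 2→1: 1[prim,v=1,r]
e10 deliver 1→0: 0[back,v=1,r]
e11 deliver 0→1: ·
e12 timeout(0): 0[back,v=2,r]
e13 deliver 0→1: 1[back,v=2,r]
e14 deliver 1→0: ·
e15 deliver 0→3: 3[back,v=2,r]
e16 deliver 3→0: ·
e17 propose(0,'p'): ·
e18 deliver 1→3: ·
e19 timeout(1): 1[back,v=3,r]
e20 deliver 2→0: ·
e21 timeout(2): 2[prim,v=2,r]
e22 deliver 3→0: ·

3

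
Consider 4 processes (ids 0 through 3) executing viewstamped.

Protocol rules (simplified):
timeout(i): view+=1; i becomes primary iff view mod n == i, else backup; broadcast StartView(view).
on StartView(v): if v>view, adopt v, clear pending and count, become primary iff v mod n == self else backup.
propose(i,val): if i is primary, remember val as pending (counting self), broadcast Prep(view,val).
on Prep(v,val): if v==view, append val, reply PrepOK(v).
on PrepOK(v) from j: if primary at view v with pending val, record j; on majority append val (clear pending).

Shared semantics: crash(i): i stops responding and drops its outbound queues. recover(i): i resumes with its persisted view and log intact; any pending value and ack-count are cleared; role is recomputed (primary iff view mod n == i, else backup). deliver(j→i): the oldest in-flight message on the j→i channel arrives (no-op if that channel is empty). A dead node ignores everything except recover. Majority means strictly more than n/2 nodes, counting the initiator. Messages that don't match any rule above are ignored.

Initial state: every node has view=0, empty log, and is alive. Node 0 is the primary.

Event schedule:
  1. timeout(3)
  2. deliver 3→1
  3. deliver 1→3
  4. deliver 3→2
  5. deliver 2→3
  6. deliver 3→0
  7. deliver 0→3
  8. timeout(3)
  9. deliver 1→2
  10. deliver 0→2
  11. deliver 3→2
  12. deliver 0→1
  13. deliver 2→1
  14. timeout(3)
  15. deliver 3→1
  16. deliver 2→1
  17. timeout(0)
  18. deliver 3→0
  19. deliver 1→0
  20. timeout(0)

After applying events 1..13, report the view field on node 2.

2

after 1 — timeout(3): n3:back/v1/[-]
after 2 — deliver 3→1: n1:prim/v1/[-]
after 3 — deliver 1→3: ·
after 4 — deliver 3→2: n2:back/v1/[-]
after 5 — deliver 2→3: ·
after 6 — deliver 3→0: n0:back/v1/[-]
after 7 — deliver 0→3: ·
after 8 — timeout(3): n3:back/v2/[-]
after 9 — deliver 1→2: ·
after 10 — deliver 0→2: ·
after 11 — deliver 3→2: n2:prim/v2/[-]
after 12 — deliver 0→1: ·
after 13 — deliver 2→1: ·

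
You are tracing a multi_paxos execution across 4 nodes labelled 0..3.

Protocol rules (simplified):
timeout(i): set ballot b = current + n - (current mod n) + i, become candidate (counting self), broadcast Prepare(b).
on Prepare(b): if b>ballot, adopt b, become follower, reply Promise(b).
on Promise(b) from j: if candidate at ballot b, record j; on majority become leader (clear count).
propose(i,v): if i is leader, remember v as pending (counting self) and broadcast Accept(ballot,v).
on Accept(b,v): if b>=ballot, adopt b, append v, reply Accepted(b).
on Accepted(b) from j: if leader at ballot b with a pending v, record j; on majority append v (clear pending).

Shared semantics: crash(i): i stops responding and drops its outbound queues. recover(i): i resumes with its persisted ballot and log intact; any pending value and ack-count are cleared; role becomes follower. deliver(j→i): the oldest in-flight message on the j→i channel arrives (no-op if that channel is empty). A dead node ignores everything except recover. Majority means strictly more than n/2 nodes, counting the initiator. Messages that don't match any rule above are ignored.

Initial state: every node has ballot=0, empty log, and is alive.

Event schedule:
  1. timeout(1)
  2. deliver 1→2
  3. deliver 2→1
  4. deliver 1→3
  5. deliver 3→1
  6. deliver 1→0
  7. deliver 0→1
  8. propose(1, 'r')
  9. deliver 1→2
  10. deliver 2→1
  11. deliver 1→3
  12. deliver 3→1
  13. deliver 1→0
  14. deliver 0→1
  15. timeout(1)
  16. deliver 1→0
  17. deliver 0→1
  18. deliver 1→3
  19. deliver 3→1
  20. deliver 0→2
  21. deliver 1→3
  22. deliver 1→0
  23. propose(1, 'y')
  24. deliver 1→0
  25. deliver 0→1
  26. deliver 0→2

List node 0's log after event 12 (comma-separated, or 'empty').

empty

e1 timeout(1): 1[cand,b=5,-]
e2 deliver 1→2: 2[foll,b=5,-]
e3 deliver 2→1: ·
e4 deliver 1→3: 3[foll,b=5,-]
e5 deliver 3→1: 1[lead,b=5,-]
e6 deliver 1→0: 0[foll,b=5,-]
e7 deliver 0→1: ·
e8 propose(1,'r'): ·
e9 deliver 1→2: 2[foll,b=5,r]
e10 deliver 2→1: ·
e11 deliver 1→3: 3[foll,b=5,r]
e12 deliver 3→1: 1[lead,b=5,r]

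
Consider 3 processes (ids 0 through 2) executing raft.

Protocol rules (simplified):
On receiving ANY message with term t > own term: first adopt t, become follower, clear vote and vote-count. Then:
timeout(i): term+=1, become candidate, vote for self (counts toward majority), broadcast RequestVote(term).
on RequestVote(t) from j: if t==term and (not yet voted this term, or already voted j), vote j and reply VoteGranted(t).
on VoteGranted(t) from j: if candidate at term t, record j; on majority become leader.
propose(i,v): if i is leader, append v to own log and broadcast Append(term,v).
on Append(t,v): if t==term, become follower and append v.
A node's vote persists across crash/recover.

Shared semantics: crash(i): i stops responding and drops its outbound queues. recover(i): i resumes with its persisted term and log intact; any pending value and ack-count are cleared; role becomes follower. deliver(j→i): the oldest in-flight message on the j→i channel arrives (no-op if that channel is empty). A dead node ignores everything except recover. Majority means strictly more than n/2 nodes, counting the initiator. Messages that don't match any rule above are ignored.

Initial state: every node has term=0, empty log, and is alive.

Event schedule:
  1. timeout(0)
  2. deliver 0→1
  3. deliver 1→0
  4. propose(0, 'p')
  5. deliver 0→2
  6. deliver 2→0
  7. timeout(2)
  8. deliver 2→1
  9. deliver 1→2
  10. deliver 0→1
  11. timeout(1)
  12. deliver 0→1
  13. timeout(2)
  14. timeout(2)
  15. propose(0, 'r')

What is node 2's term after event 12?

step 1 timeout(0): 0={cand,t=1,log=-}
step 2 deliver 0→1: 1={foll,t=1,log=-}
step 3 deliver 1→0: 0={lead,t=1,log=-}
step 4 propose(0,'p'): 0={lead,t=1,log=p}
step 5 deliver 0→2: 2={foll,t=1,log=-}
step 6 deliver 2→0: —
step 7 timeout(2): 2={cand,t=2,log=-}
step 8 deliver 2→1: 1={foll,t=2,log=-}
step 9 deliver 1→2: 2={lead,t=2,log=-}
step 10 deliver 0→1: —
step 11 timeout(1): 1={cand,t=3,log=-}
step 12 deliver 0→1: —

2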